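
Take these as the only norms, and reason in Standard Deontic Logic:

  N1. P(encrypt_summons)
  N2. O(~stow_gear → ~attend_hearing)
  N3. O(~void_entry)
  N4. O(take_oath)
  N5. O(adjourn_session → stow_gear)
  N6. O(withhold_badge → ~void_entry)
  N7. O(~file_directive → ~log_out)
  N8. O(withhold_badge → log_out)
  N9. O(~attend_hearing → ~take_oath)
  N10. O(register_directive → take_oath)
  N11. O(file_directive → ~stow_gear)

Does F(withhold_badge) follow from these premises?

From premise 4 we have O(take_oath).
The contrapositive of premise 9 (O(~attend_hearing → ~take_oath)) is O(take_oath → attend_hearing), and O(take_oath) is already established, so O(attend_hearing).
Premise 2, O(~stow_gear → ~attend_hearing), contraposes to O(attend_hearing → stow_gear); with O(attend_hearing) we get O(stow_gear).
Premise 11 is O(file_directive → ~stow_gear); contrapositively O(stow_gear → ~file_directive). Since O(stow_gear) holds, K gives O(~file_directive).
Applying K to premise 7 (O(~file_directive → ~log_out)) and O(~file_directive) yields O(~log_out).
Premise 8, O(withhold_badge → log_out), contraposes to O(~log_out → ~withhold_badge); with O(~log_out) we get O(~withhold_badge).
Premises 1, 3, 5, 6, 10 do not contribute to this derivation.
So O(~withhold_badge) holds, i.e. F(withhold_badge). The claim follows.

Yes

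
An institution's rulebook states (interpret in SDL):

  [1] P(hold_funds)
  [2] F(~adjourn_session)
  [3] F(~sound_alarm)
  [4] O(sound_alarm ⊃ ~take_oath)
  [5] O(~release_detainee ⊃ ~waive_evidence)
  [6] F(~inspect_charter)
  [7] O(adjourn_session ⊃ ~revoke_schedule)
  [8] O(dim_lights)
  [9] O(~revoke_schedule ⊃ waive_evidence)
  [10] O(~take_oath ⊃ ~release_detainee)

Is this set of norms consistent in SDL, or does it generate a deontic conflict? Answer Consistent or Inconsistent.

Inconsistent

Premise 2, F(~adjourn_session), is equivalent to O(adjourn_session).
From O(adjourn_session) and premise 7, O(adjourn_session ⊃ ~revoke_schedule), we obtain O(~revoke_schedule).
From O(~revoke_schedule) and premise 9, O(~revoke_schedule ⊃ waive_evidence), we obtain O(waive_evidence).
The contrapositive of premise 5 (O(~release_detainee ⊃ ~waive_evidence)) is O(waive_evidence ⊃ release_detainee), and O(waive_evidence) is already established, so O(release_detainee).
Premise 10 is O(~take_oath ⊃ ~release_detainee); contrapositively O(release_detainee ⊃ take_oath). Since O(release_detainee) holds, K gives O(take_oath).
Premise 4, O(sound_alarm ⊃ ~take_oath), contraposes to O(take_oath ⊃ ~sound_alarm); with O(take_oath) we get O(~sound_alarm).
Yet premise 3 is F(~sound_alarm), i.e. O(sound_alarm).
We now have both O(~sound_alarm) and O(sound_alarm) — sound_alarm is simultaneously obligatory and forbidden, violating the D-axiom.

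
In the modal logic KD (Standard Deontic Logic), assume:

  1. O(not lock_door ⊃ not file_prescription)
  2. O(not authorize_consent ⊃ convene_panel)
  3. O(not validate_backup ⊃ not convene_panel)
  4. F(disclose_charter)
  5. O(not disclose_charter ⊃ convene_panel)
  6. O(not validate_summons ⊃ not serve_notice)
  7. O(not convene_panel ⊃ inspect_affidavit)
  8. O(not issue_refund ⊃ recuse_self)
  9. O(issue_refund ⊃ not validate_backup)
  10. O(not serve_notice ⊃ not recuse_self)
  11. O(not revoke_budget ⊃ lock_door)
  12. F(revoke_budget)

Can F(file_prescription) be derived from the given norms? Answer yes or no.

No

Premise 1 is O(not lock_door ⊃ not file_prescription), but O(not lock_door) is not derivable from the premises, so it does not yield O(not file_prescription).
No other premise forces O(not file_prescription). An ideal world satisfying every premise can still have file_prescription true, so F(file_prescription) is not derivable.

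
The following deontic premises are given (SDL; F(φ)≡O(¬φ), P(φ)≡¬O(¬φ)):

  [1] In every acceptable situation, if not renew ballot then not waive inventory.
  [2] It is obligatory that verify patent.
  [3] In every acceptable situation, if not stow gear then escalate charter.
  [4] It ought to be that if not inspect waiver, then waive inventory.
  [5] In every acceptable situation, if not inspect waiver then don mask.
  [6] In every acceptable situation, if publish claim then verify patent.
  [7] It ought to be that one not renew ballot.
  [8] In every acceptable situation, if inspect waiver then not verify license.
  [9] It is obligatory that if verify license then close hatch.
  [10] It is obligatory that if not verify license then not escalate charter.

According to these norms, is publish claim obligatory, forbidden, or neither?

Neither

Premise 6 is O(publish_claim → verify_patent); even if O(verify_patent) held, inferring O(publish_claim) would be affirming the consequent — invalid.
No premise or chain of K-axiom applications forces O(publish_claim), and none forces O(¬publish_claim). So publish_claim is neither obligatory nor forbidden under these norms.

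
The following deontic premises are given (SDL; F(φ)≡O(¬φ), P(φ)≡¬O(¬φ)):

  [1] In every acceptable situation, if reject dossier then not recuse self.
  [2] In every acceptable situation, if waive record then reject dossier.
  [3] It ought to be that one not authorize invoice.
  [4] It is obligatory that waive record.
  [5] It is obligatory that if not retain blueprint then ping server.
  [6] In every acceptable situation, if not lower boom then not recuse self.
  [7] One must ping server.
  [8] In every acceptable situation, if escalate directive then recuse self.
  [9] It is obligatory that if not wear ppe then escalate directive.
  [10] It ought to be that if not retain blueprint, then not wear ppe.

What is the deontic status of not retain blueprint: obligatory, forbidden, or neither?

Premise 4 gives O(waive_record).
Applying K to premise 2 (O(waive_record → reject_dossier)) and O(waive_record) yields O(reject_dossier).
Premise 1 is O(reject_dossier → ¬recuse_self); since O(reject_dossier), deontic closure gives O(¬recuse_self).
Premise 8, O(escalate_directive → recuse_self), contraposes to O(¬recuse_self → ¬escalate_directive); with O(¬recuse_self) we get O(¬escalate_directive).
Premise 9 is O(¬wear_ppe → escalate_directive); contrapositively O(¬escalate_directive → wear_ppe). Since O(¬escalate_directive) holds, K gives O(wear_ppe).
Premise 10 is O(¬retain_blueprint → ¬wear_ppe); contrapositively O(wear_ppe → retain_blueprint). Since O(wear_ppe) holds, K gives O(retain_blueprint).
Premises 3, 5, 6, 7 do not contribute to this derivation.
Thus O(retain_blueprint), which is F(¬retain_blueprint): ¬retain_blueprint is forbidden.

Forbidden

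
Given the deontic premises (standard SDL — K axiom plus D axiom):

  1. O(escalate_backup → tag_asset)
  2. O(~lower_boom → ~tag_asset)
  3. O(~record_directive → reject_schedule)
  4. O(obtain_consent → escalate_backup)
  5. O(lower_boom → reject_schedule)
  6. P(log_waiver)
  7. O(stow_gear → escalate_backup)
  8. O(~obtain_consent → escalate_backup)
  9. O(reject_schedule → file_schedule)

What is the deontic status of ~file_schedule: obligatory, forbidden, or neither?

Forbidden

Premises 8 and 4 are O(~obtain_consent → escalate_backup) and O(obtain_consent → escalate_backup); every ideal world satisfies ~obtain_consent or obtain_consent, so in either case escalate_backup holds — hence O(escalate_backup).
From O(escalate_backup) and premise 1, O(escalate_backup → tag_asset), we obtain O(tag_asset).
Premise 2 is O(~lower_boom → ~tag_asset); contrapositively O(tag_asset → lower_boom). Since O(tag_asset) holds, K gives O(lower_boom).
Premise 5 is O(lower_boom → reject_schedule); since O(lower_boom), deontic closure gives O(reject_schedule).
With premise 9, O(reject_schedule → file_schedule), the K-axiom yields O(file_schedule).
Premises 3, 6, 7 do not contribute to this derivation.
Thus O(file_schedule), which is F(~file_schedule): ~file_schedule is forbidden.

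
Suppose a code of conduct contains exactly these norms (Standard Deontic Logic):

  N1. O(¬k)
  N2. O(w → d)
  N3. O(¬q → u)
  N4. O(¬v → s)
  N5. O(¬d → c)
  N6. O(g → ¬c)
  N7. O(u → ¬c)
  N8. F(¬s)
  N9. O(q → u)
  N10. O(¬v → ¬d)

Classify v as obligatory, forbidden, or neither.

By case analysis on ¬q: premise 3 gives O(¬q → u) and premise 9 gives O(q → u), so O(u) either way.
Premise 7 is O(u → ¬c); since O(u), deontic closure gives O(¬c).
Premise 5, O(¬d → c), contraposes to O(¬c → d); with O(¬c) we get O(d).
The contrapositive of premise 10 (O(¬v → ¬d)) is O(d → v), and O(d) is already established, so O(v).
Premises 1, 2, 4, 6, 8 do not contribute to this derivation.
Hence v is obligatory.

Obligatory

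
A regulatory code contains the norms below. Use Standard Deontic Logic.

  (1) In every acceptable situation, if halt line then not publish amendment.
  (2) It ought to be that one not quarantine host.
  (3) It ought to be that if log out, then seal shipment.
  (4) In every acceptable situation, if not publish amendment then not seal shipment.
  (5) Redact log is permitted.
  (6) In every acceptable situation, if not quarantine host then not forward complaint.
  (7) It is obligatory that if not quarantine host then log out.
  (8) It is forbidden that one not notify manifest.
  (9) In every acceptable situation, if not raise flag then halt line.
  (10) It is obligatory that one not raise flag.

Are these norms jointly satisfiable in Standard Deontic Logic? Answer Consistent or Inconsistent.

Inconsistent

From premise 10 we have O(¬raise_flag).
Premise 9 is O(¬raise_flag → halt_line); since O(¬raise_flag), deontic closure gives O(halt_line).
Applying K to premise 1 (O(halt_line → ¬publish_amendment)) and O(halt_line) yields O(¬publish_amendment).
Applying K to premise 4 (O(¬publish_amendment → ¬seal_shipment)) and O(¬publish_amendment) yields O(¬seal_shipment).
Premise 3 is O(log_out → seal_shipment); contrapositively O(¬seal_shipment → ¬log_out). Since O(¬seal_shipment) holds, K gives O(¬log_out).
Premise 7, O(¬quarantine_host → log_out), contraposes to O(¬log_out → quarantine_host); with O(¬log_out) we get O(quarantine_host).
But premise 2 directly asserts O(¬quarantine_host).
We now have both O(quarantine_host) and O(¬quarantine_host) — quarantine_host is simultaneously obligatory and forbidden, violating the D-axiom.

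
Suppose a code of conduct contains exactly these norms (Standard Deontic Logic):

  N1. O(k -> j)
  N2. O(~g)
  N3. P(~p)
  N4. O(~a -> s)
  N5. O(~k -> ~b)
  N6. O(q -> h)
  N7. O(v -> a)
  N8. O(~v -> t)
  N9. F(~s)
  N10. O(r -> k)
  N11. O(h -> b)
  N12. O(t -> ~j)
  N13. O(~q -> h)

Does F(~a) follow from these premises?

Premises 6 and 13 cover both cases: O(q -> h) and O(~q -> h). Since q ∨ ~q is a tautology, O(h) follows.
Premise 11 is O(h -> b); since O(h), deontic closure gives O(b).
The contrapositive of premise 5 (O(~k -> ~b)) is O(b -> k), and O(b) is already established, so O(k).
With premise 1, O(k -> j), the K-axiom yields O(j).
Premise 12, O(t -> ~j), contraposes to O(j -> ~t); with O(j) we get O(~t).
The contrapositive of premise 8 (O(~v -> t)) is O(~t -> v), and O(~t) is already established, so O(v).
Premise 7 is O(v -> a); since O(v), deontic closure gives O(a).
Premises 2, 3, 4, 9, 10 do not contribute to this derivation.
So O(a) holds, i.e. F(~a). The claim follows.

Yes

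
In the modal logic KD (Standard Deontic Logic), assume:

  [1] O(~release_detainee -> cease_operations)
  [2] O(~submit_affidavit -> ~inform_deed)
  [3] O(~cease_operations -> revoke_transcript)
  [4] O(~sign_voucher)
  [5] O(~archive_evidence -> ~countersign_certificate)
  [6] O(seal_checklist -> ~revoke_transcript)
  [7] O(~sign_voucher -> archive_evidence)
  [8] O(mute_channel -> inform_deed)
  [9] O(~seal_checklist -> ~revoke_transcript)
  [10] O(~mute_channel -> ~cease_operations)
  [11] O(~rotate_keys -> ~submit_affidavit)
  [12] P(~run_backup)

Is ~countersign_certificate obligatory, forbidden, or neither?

Neither

Premise 5 is O(~archive_evidence -> ~countersign_certificate), but O(~archive_evidence) is not derivable from the premises, so it does not yield O(~countersign_certificate).
No premise or chain of K-axiom applications forces O(~countersign_certificate), and none forces O(countersign_certificate). So ~countersign_certificate is neither obligatory nor forbidden under these norms.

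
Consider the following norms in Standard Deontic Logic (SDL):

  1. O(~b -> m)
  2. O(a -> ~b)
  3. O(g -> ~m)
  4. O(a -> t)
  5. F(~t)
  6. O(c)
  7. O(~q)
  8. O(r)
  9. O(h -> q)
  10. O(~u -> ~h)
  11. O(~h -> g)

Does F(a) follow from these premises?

Premise 7 gives O(~q).
Premise 9 is O(h -> q); contrapositively O(~q -> ~h). Since O(~q) holds, K gives O(~h).
Applying K to premise 11 (O(~h -> g)) and O(~h) yields O(g).
Applying K to premise 3 (O(g -> ~m)) and O(g) yields O(~m).
Premise 1 is O(~b -> m); contrapositively O(~m -> b). Since O(~m) holds, K gives O(b).
The contrapositive of premise 2 (O(a -> ~b)) is O(b -> ~a), and O(b) is already established, so O(~a).
Premises 4, 5, 6, 8, 10 do not contribute to this derivation.
So O(~a) holds, i.e. F(a). The claim follows.

Yes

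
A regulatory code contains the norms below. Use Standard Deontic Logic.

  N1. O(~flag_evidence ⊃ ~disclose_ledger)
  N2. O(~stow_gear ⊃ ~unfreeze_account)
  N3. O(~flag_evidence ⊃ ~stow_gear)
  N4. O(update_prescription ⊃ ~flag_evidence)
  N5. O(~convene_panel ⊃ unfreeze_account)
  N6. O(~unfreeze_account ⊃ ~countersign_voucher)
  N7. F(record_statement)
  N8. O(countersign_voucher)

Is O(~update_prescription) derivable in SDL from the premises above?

Yes

From premise 8 we have O(countersign_voucher).
The contrapositive of premise 6 (O(~unfreeze_account ⊃ ~countersign_voucher)) is O(countersign_voucher ⊃ unfreeze_account), and O(countersign_voucher) is already established, so O(unfreeze_account).
Premise 2, O(~stow_gear ⊃ ~unfreeze_account), contraposes to O(unfreeze_account ⊃ stow_gear); with O(unfreeze_account) we get O(stow_gear).
The contrapositive of premise 3 (O(~flag_evidence ⊃ ~stow_gear)) is O(stow_gear ⊃ flag_evidence), and O(stow_gear) is already established, so O(flag_evidence).
Premise 4, O(update_prescription ⊃ ~flag_evidence), contraposes to O(flag_evidence ⊃ ~update_prescription); with O(flag_evidence) we get O(~update_prescription).
Premises 1, 5, 7 do not contribute to this derivation.
So O(~update_prescription) follows.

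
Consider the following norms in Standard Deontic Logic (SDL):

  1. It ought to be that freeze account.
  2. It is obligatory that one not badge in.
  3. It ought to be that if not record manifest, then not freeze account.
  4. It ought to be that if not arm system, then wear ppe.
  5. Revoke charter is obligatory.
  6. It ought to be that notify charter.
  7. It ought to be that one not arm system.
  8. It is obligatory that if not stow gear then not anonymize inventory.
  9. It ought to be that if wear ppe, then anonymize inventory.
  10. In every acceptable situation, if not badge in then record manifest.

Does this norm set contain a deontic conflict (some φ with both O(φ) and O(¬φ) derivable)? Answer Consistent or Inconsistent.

Consistent

Premise 3 is O(¬record_manifest → ¬freeze_account), but O(¬record_manifest) is not derivable from the premises, so it does not yield O(¬freeze_account).
So O(¬freeze_account) is not derivable, and the apparent clash with O(freeze_account) does not arise.
A world satisfying every obligation exists (e.g. anonymize_inventory=true, arm_system=false, badge_in=false, freeze_account=true, notify_charter=true, record_manifest=true, revoke_charter=true, stow_gear=true, wear_ppe=true); no atom is both obligatory and forbidden, so the set is consistent.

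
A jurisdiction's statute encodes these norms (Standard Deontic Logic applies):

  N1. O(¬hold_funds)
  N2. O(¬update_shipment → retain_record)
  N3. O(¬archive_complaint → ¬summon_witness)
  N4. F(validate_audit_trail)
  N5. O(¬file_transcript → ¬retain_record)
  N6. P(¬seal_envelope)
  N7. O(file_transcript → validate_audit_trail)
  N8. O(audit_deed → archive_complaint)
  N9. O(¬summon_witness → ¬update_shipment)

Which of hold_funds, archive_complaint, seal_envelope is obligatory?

archive_complaint

Premise 4, F(validate_audit_trail), is equivalent to O(¬validate_audit_trail).
Premise 7 is O(file_transcript → validate_audit_trail); contrapositively O(¬validate_audit_trail → ¬file_transcript). Since O(¬validate_audit_trail) holds, K gives O(¬file_transcript).
From O(¬file_transcript) and premise 5, O(¬file_transcript → ¬retain_record), we obtain O(¬retain_record).
Premise 2, O(¬update_shipment → retain_record), contraposes to O(¬retain_record → update_shipment); with O(¬retain_record) we get O(update_shipment).
Premise 9 is O(¬summon_witness → ¬update_shipment); contrapositively O(update_shipment → summon_witness). Since O(update_shipment) holds, K gives O(summon_witness).
The contrapositive of premise 3 (O(¬archive_complaint → ¬summon_witness)) is O(summon_witness → archive_complaint), and O(summon_witness) is already established, so O(archive_complaint).
So O(archive_complaint) holds — archive_complaint is obligatory. None of the other listed options is made obligatory by any chain of premises.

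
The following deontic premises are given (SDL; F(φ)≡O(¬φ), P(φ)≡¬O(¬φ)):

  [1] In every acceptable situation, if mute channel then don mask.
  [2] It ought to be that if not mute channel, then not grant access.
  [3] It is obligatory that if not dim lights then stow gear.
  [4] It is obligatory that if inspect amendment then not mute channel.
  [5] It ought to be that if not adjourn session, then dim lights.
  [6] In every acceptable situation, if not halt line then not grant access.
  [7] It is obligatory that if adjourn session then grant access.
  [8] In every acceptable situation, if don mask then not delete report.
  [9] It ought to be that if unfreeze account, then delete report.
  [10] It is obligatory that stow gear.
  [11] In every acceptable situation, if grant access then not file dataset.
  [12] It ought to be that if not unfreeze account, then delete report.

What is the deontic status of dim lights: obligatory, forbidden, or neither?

Obligatory

Premises 9 and 12 cover both cases: O(unfreeze_account → delete_report) and O(¬unfreeze_account → delete_report). Since unfreeze_account ∨ ¬unfreeze_account is a tautology, O(delete_report) follows.
The contrapositive of premise 8 (O(don_mask → ¬delete_report)) is O(delete_report → ¬don_mask), and O(delete_report) is already established, so O(¬don_mask).
Premise 1, O(mute_channel → don_mask), contraposes to O(¬don_mask → ¬mute_channel); with O(¬don_mask) we get O(¬mute_channel).
Applying K to premise 2 (O(¬mute_channel → ¬grant_access)) and O(¬mute_channel) yields O(¬grant_access).
Premise 7 is O(adjourn_session → grant_access); contrapositively O(¬grant_access → ¬adjourn_session). Since O(¬grant_access) holds, K gives O(¬adjourn_session).
With premise 5, O(¬adjourn_session → dim_lights), the K-axiom yields O(dim_lights).
Premises 3, 4, 6, 10, 11 do not contribute to this derivation.
Hence dim_lights is obligatory.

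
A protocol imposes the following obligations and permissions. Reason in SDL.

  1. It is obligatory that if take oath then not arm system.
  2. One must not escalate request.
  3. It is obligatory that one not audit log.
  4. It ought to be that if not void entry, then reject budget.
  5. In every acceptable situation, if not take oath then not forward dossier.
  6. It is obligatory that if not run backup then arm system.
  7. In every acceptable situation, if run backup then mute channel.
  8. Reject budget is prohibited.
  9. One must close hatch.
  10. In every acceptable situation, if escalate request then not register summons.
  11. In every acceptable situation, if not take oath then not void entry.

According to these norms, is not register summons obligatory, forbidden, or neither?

Neither

Premise 10 is O(escalate_request → ¬register_summons), but O(escalate_request) is not derivable from the premises, so it does not yield O(¬register_summons).
No premise or chain of K-axiom applications forces O(¬register_summons), and none forces O(register_summons). So ¬register_summons is neither obligatory nor forbidden under these norms.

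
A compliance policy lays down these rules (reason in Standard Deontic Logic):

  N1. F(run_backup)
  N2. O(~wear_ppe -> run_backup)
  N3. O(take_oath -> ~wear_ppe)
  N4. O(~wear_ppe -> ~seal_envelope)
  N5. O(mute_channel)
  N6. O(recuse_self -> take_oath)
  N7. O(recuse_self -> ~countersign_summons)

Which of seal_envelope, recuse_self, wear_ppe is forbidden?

Premise 1, F(run_backup), is equivalent to O(~run_backup).
The contrapositive of premise 2 (O(~wear_ppe -> run_backup)) is O(~run_backup -> wear_ppe), and O(~run_backup) is already established, so O(wear_ppe).
Premise 3, O(take_oath -> ~wear_ppe), contraposes to O(wear_ppe -> ~take_oath); with O(wear_ppe) we get O(~take_oath).
Premise 6 is O(recuse_self -> take_oath); contrapositively O(~take_oath -> ~recuse_self). Since O(~take_oath) holds, K gives O(~recuse_self).
So O(~recuse_self) holds, i.e. recuse_self is forbidden. None of the other listed options is forbidden under the premises.

recuse_self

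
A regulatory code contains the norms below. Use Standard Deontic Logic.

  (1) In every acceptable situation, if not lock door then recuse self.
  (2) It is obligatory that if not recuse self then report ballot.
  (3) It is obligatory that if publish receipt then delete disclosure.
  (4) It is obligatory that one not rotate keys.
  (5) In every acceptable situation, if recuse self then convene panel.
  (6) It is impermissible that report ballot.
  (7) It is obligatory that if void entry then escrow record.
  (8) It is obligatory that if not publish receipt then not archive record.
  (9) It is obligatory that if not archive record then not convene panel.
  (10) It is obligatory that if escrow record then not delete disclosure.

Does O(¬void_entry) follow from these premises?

Premise 6, F(report_ballot), is equivalent to O(¬report_ballot).
Premise 2 is O(¬recuse_self → report_ballot); contrapositively O(¬report_ballot → recuse_self). Since O(¬report_ballot) holds, K gives O(recuse_self).
Applying K to premise 5 (O(recuse_self → convene_panel)) and O(recuse_self) yields O(convene_panel).
The contrapositive of premise 9 (O(¬archive_record → ¬convene_panel)) is O(convene_panel → archive_record), and O(convene_panel) is already established, so O(archive_record).
Premise 8 is O(¬publish_receipt → ¬archive_record); contrapositively O(archive_record → publish_receipt). Since O(archive_record) holds, K gives O(publish_receipt).
From O(publish_receipt) and premise 3, O(publish_receipt → delete_disclosure), we obtain O(delete_disclosure).
Premise 10, O(escrow_record → ¬delete_disclosure), contraposes to O(delete_disclosure → ¬escrow_record); with O(delete_disclosure) we get O(¬escrow_record).
Premise 7 is O(void_entry → escrow_record); contrapositively O(¬escrow_record → ¬void_entry). Since O(¬escrow_record) holds, K gives O(¬void_entry).
Premises 1, 4 do not contribute to this derivation.
So O(¬void_entry) follows.

Yes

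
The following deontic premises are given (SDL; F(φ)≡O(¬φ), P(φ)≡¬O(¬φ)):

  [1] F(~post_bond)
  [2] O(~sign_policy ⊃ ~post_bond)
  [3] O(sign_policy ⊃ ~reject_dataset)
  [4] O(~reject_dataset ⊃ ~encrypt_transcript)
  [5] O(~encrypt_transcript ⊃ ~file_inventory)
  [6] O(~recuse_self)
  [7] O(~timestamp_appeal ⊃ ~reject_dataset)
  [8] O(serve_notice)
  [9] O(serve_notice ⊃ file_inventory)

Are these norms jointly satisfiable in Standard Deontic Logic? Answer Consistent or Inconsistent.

F(~post_bond) at premise 1 means O(post_bond).
Premise 2 is O(~sign_policy ⊃ ~post_bond); contrapositively O(post_bond ⊃ sign_policy). Since O(post_bond) holds, K gives O(sign_policy).
From O(sign_policy) and premise 3, O(sign_policy ⊃ ~reject_dataset), we obtain O(~reject_dataset).
Applying K to premise 4 (O(~reject_dataset ⊃ ~encrypt_transcript)) and O(~reject_dataset) yields O(~encrypt_transcript).
With premise 5, O(~encrypt_transcript ⊃ ~file_inventory), the K-axiom yields O(~file_inventory).
Premise 9 is O(serve_notice ⊃ file_inventory); contrapositively O(~file_inventory ⊃ ~serve_notice). Since O(~file_inventory) holds, K gives O(~serve_notice).
However, premise 8 gives O(serve_notice).
We now have both O(~serve_notice) and O(serve_notice) — serve_notice is simultaneously obligatory and forbidden, violating the D-axiom.

Inconsistent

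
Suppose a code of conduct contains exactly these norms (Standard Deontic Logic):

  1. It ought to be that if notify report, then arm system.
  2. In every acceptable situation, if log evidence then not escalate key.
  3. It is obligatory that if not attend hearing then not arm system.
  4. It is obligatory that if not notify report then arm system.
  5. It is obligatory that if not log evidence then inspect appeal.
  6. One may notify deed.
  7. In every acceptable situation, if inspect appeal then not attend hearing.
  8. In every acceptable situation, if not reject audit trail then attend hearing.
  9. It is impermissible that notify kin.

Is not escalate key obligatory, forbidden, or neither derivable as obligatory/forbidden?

Obligatory

Premises 1 and 4 cover both cases: O(notify_report → arm_system) and O(¬notify_report → arm_system). Since notify_report ∨ ¬notify_report is a tautology, O(arm_system) follows.
The contrapositive of premise 3 (O(¬attend_hearing → ¬arm_system)) is O(arm_system → attend_hearing), and O(arm_system) is already established, so O(attend_hearing).
The contrapositive of premise 7 (O(inspect_appeal → ¬attend_hearing)) is O(attend_hearing → ¬inspect_appeal), and O(attend_hearing) is already established, so O(¬inspect_appeal).
Premise 5, O(¬log_evidence → inspect_appeal), contraposes to O(¬inspect_appeal → log_evidence); with O(¬inspect_appeal) we get O(log_evidence).
From O(log_evidence) and premise 2, O(log_evidence → ¬escalate_key), we obtain O(¬escalate_key).
Premises 6, 8, 9 do not contribute to this derivation.
Hence ¬escalate_key is obligatory.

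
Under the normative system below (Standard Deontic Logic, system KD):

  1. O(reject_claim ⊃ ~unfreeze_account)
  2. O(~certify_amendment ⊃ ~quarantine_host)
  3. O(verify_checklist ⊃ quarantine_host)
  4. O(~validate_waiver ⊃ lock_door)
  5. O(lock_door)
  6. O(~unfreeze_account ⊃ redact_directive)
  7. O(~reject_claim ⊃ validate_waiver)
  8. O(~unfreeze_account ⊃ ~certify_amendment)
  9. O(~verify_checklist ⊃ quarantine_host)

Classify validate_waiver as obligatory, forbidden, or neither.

Obligatory

By case analysis on ~verify_checklist: premise 9 gives O(~verify_checklist ⊃ quarantine_host) and premise 3 gives O(verify_checklist ⊃ quarantine_host), so O(quarantine_host) either way.
The contrapositive of premise 2 (O(~certify_amendment ⊃ ~quarantine_host)) is O(quarantine_host ⊃ certify_amendment), and O(quarantine_host) is already established, so O(certify_amendment).
The contrapositive of premise 8 (O(~unfreeze_account ⊃ ~certify_amendment)) is O(certify_amendment ⊃ unfreeze_account), and O(certify_amendment) is already established, so O(unfreeze_account).
The contrapositive of premise 1 (O(reject_claim ⊃ ~unfreeze_account)) is O(unfreeze_account ⊃ ~reject_claim), and O(unfreeze_account) is already established, so O(~reject_claim).
Applying K to premise 7 (O(~reject_claim ⊃ validate_waiver)) and O(~reject_claim) yields O(validate_waiver).
Premises 4, 5, 6 do not contribute to this derivation.
Hence validate_waiver is obligatory.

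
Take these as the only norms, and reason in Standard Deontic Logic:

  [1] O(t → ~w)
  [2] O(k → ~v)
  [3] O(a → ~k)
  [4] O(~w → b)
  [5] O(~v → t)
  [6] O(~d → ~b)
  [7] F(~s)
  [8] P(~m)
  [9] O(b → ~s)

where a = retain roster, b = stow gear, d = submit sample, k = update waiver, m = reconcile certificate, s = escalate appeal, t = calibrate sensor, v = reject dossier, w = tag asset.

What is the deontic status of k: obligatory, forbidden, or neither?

Premise 7, F(~s), is equivalent to O(s).
Premise 9 is O(b → ~s); contrapositively O(s → ~b). Since O(s) holds, K gives O(~b).
The contrapositive of premise 4 (O(~w → b)) is O(~b → w), and O(~b) is already established, so O(w).
Premise 1 is O(t → ~w); contrapositively O(w → ~t). Since O(w) holds, K gives O(~t).
The contrapositive of premise 5 (O(~v → t)) is O(~t → v), and O(~t) is already established, so O(v).
Premise 2 is O(k → ~v); contrapositively O(v → ~k). Since O(v) holds, K gives O(~k).
Premises 3, 6, 8 do not contribute to this derivation.
Thus O(~k), which is F(k): k is forbidden.

Forbidden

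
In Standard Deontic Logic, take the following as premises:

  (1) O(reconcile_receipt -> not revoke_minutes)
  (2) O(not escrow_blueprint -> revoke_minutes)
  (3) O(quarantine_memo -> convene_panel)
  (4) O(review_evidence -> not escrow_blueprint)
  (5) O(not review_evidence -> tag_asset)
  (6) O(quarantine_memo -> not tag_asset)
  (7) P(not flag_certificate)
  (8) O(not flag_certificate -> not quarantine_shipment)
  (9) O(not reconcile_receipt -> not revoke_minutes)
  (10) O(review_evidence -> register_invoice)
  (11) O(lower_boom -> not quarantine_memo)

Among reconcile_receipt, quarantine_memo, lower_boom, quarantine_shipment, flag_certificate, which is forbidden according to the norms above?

By case analysis on not reconcile_receipt: premise 9 gives O(not reconcile_receipt -> not revoke_minutes) and premise 1 gives O(reconcile_receipt -> not revoke_minutes), so O(not revoke_minutes) either way.
Premise 2, O(not escrow_blueprint -> revoke_minutes), contraposes to O(not revoke_minutes -> escrow_blueprint); with O(not revoke_minutes) we get O(escrow_blueprint).
Premise 4 is O(review_evidence -> not escrow_blueprint); contrapositively O(escrow_blueprint -> not review_evidence). Since O(escrow_blueprint) holds, K gives O(not review_evidence).
With premise 5, O(not review_evidence -> tag_asset), the K-axiom yields O(tag_asset).
The contrapositive of premise 6 (O(quarantine_memo -> not tag_asset)) is O(tag_asset -> not quarantine_memo), and O(tag_asset) is already established, so O(not quarantine_memo).
So O(not quarantine_memo) holds, i.e. quarantine_memo is forbidden. None of the other listed options is forbidden under the premises.

quarantine_memo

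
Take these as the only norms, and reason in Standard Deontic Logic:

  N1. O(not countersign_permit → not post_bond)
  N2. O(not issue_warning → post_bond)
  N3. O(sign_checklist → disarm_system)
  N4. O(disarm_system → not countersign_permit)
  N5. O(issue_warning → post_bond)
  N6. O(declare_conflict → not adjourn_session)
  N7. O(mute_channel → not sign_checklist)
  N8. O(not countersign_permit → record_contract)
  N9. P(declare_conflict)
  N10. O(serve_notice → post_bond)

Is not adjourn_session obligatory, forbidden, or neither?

Neither

Premise 6 is O(declare_conflict → not adjourn_session), but O(declare_conflict) is not derivable from the premises (the permission P(declare_conflict) asserts only not O(not declare_conflict), not O(declare_conflict)), so it does not yield O(not adjourn_session).
No premise or chain of K-axiom applications forces O(not adjourn_session), and none forces O(adjourn_session). So not adjourn_session is neither obligatory nor forbidden under these norms.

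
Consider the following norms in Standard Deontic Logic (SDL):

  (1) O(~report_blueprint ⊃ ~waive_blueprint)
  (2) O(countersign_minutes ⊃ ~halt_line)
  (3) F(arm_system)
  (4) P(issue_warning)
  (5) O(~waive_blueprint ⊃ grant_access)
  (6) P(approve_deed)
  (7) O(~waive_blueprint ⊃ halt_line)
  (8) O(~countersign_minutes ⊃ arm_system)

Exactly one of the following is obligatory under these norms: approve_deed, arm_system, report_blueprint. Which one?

report_blueprint

Premise 3, F(arm_system), is equivalent to O(~arm_system).
The contrapositive of premise 8 (O(~countersign_minutes ⊃ arm_system)) is O(~arm_system ⊃ countersign_minutes), and O(~arm_system) is already established, so O(countersign_minutes).
From O(countersign_minutes) and premise 2, O(countersign_minutes ⊃ ~halt_line), we obtain O(~halt_line).
The contrapositive of premise 7 (O(~waive_blueprint ⊃ halt_line)) is O(~halt_line ⊃ waive_blueprint), and O(~halt_line) is already established, so O(waive_blueprint).
Premise 1 is O(~report_blueprint ⊃ ~waive_blueprint); contrapositively O(waive_blueprint ⊃ report_blueprint). Since O(waive_blueprint) holds, K gives O(report_blueprint).
So O(report_blueprint) holds — report_blueprint is obligatory. None of the other listed options is made obligatory by any chain of premises.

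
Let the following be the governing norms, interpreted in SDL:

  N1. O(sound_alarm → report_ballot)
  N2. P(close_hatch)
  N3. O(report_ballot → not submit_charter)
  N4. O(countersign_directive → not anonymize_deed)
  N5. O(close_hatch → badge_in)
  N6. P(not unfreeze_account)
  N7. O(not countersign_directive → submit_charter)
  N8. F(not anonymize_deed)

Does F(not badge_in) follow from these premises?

No

Premise 5 is O(close_hatch → badge_in), but O(close_hatch) is not derivable from the premises (the permission P(close_hatch) asserts only not O(not close_hatch), not O(close_hatch)), so it does not yield O(badge_in).
No other premise forces O(badge_in). An ideal world satisfying every premise can still have not badge_in true, so F(not badge_in) is not derivable.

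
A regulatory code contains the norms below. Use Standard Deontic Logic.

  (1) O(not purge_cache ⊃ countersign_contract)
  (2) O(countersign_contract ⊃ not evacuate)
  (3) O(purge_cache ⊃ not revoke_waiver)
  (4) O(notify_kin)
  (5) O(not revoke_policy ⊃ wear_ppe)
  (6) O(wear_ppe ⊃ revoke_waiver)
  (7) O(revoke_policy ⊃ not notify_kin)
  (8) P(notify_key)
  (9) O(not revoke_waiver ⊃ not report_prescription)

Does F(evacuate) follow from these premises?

Premise 4 gives O(notify_kin).
Premise 7, O(revoke_policy ⊃ not notify_kin), contraposes to O(notify_kin ⊃ not revoke_policy); with O(notify_kin) we get O(not revoke_policy).
With premise 5, O(not revoke_policy ⊃ wear_ppe), the K-axiom yields O(wear_ppe).
Premise 6 is O(wear_ppe ⊃ revoke_waiver); since O(wear_ppe), deontic closure gives O(revoke_waiver).
The contrapositive of premise 3 (O(purge_cache ⊃ not revoke_waiver)) is O(revoke_waiver ⊃ not purge_cache), and O(revoke_waiver) is already established, so O(not purge_cache).
Premise 1 is O(not purge_cache ⊃ countersign_contract); since O(not purge_cache), deontic closure gives O(countersign_contract).
Applying K to premise 2 (O(countersign_contract ⊃ not evacuate)) and O(countersign_contract) yields O(not evacuate).
Premises 8, 9 do not contribute to this derivation.
So O(not evacuate) holds, i.e. F(evacuate). The claim follows.

Yes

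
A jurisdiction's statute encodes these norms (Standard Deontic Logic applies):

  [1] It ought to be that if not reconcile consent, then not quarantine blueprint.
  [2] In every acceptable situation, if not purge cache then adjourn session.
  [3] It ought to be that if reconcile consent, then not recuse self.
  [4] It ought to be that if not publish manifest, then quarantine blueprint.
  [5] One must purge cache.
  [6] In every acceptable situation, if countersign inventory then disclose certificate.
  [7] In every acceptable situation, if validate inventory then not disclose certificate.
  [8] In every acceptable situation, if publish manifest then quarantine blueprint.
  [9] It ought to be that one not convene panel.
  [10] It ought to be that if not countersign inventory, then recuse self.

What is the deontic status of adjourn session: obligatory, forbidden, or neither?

Premise 2 is O(¬purge_cache → adjourn_session), but O(¬purge_cache) is not derivable from the premises, so it does not yield O(adjourn_session).
No premise or chain of K-axiom applications forces O(adjourn_session), and none forces O(¬adjourn_session). So adjourn_session is neither obligatory nor forbidden under these norms.

Neither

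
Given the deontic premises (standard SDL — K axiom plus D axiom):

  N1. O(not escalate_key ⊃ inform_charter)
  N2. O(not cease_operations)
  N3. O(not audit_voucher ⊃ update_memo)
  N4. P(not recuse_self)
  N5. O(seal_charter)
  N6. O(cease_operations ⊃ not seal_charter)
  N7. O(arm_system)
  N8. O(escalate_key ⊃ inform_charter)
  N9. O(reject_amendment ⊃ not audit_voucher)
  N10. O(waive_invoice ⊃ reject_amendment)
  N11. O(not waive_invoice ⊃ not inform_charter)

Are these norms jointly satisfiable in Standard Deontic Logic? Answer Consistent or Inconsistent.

Consistent

Premise 6 is O(cease_operations ⊃ not seal_charter), but O(cease_operations) is not derivable from the premises, so it does not yield O(not seal_charter).
So O(not seal_charter) is not derivable, and the apparent clash with O(seal_charter) does not arise.
A world satisfying every obligation exists (e.g. arm_system=true, audit_voucher=false, cease_operations=false, escalate_key=false, inform_charter=true, recuse_self=false, reject_amendment=true, seal_charter=true, update_memo=true, waive_invoice=true); no atom is both obligatory and forbidden, so the set is consistent.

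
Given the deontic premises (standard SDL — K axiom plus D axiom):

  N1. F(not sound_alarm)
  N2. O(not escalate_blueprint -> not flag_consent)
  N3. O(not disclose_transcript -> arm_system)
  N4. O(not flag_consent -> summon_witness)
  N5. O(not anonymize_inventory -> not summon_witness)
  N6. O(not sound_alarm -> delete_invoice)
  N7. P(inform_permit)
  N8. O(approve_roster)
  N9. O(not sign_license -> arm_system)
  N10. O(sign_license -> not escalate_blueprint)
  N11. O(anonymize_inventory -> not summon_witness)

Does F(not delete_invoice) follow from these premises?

Premise 6 is O(not sound_alarm -> delete_invoice), but O(not sound_alarm) is not derivable from the premises, so it does not yield O(delete_invoice).
No other premise forces O(delete_invoice). An ideal world satisfying every premise can still have not delete_invoice true, so F(not delete_invoice) is not derivable.

No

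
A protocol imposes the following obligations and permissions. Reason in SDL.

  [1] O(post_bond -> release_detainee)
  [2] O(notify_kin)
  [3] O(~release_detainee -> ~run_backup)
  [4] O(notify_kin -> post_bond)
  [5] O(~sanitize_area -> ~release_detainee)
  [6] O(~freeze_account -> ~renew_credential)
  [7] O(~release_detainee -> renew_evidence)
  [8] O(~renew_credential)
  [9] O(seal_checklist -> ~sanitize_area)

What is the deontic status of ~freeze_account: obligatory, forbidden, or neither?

Premise 6 is O(~freeze_account -> ~renew_credential); even if O(~renew_credential) held, inferring O(~freeze_account) would be affirming the consequent — invalid.
No premise or chain of K-axiom applications forces O(~freeze_account), and none forces O(freeze_account). So ~freeze_account is neither obligatory nor forbidden under these norms.

Neither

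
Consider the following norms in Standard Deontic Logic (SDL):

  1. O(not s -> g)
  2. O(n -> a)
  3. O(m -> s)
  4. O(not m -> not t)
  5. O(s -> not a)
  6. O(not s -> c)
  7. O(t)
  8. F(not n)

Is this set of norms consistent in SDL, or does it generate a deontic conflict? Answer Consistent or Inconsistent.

Premise 7 states O(t) outright.
Premise 4 is O(not m -> not t); contrapositively O(t -> m). Since O(t) holds, K gives O(m).
With premise 3, O(m -> s), the K-axiom yields O(s).
From O(s) and premise 5, O(s -> not a), we obtain O(not a).
Premise 2 is O(n -> a); contrapositively O(not a -> not n). Since O(not a) holds, K gives O(not n).
But premise 8, F(not n), means O(n).
We now have both O(not n) and O(n) — n is simultaneously obligatory and forbidden, violating the D-axiom.

Inconsistent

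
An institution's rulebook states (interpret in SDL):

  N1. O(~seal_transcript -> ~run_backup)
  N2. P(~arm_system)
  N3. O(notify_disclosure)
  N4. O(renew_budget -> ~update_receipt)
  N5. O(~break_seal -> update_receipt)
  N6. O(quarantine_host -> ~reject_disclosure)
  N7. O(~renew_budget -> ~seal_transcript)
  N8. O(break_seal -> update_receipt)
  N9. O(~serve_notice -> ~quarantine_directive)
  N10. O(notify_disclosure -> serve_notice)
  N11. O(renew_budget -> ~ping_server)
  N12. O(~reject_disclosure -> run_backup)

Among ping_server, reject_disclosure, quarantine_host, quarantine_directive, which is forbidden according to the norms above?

By case analysis on break_seal: premise 8 gives O(break_seal -> update_receipt) and premise 5 gives O(~break_seal -> update_receipt), so O(update_receipt) either way.
Premise 4 is O(renew_budget -> ~update_receipt); contrapositively O(update_receipt -> ~renew_budget). Since O(update_receipt) holds, K gives O(~renew_budget).
From O(~renew_budget) and premise 7, O(~renew_budget -> ~seal_transcript), we obtain O(~seal_transcript).
Premise 1 is O(~seal_transcript -> ~run_backup); since O(~seal_transcript), deontic closure gives O(~run_backup).
Premise 12 is O(~reject_disclosure -> run_backup); contrapositively O(~run_backup -> reject_disclosure). Since O(~run_backup) holds, K gives O(reject_disclosure).
Premise 6, O(quarantine_host -> ~reject_disclosure), contraposes to O(reject_disclosure -> ~quarantine_host); with O(reject_disclosure) we get O(~quarantine_host).
So O(~quarantine_host) holds, i.e. quarantine_host is forbidden. None of the other listed options is forbidden under the premises.

quarantine_host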